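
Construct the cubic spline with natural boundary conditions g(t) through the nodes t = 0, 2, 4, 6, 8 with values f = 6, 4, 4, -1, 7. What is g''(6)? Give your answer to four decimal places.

Let m_i = g''(x_i). Step sizes h_i = 2, 2, 2, 2; slopes of the chords Δ_i = (y_(i+1) - y_i)/h_i = -1, 0, -5/2, 4.
  2·m_0 + 8·m_1 + 2·m_2 = 6(Δ_1 - Δ_0) = 6
  2·m_1 + 8·m_2 + 2·m_3 = 6(Δ_2 - Δ_1) = -15
  2·m_2 + 8·m_3 + 2·m_4 = 6(Δ_3 - Δ_2) = 39
Natural end conditions: m_0 = m_4 = 0.
Solving the tridiagonal system: m_0 = 0, m_1 = 27/16, m_2 = -15/4, m_3 = 93/16, m_4 = 0.

5.8125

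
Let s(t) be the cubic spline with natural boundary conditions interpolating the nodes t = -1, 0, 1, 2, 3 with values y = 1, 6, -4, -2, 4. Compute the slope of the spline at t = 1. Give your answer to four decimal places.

-6.3750

Write σ_i for s''(x_i). With h_i = 1, 1, 1, 1 and divided differences Δ_i = 5, -10, 2, 6, the continuity of s' gives the tridiagonal system
  1·σ_0 + 4·σ_1 + 1·σ_2 = 6(Δ_1 - Δ_0) = -90
  1·σ_1 + 4·σ_2 + 1·σ_3 = 6(Δ_2 - Δ_1) = 72
  1·σ_2 + 4·σ_3 + 1·σ_4 = 6(Δ_3 - Δ_2) = 24
Natural end conditions: σ_0 = σ_4 = 0.
Solving the tridiagonal system: σ_0 = 0, σ_1 = -807/28, σ_2 = 177/7, σ_3 = -9/28, σ_4 = 0.
On [1, 2], s'(t) = b_2 + 2c_2·(t - 1) + 3d_2·(t - 1)² with b_2 = Δ_2 - h_2(2σ_2 + σ_3)/6 = -51/8, c_2 = σ_2/2 = 177/14, d_2 = (σ_3 - σ_2)/(6h_2) = -239/56. So s'(1) = -51/8.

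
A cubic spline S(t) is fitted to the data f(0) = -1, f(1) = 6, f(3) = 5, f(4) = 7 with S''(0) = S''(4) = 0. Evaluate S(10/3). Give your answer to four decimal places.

With M_i denoting the second derivative at x_i, h_i = 1, 2, 1, and Δ_i = (y_(i+1) − y_i)/h_i = 7, -1/2, 2:
  1·M_0 + 6·M_1 + 2·M_2 = 6(Δ_1 - Δ_0) = -45
  2·M_1 + 6·M_2 + 1·M_3 = 6(Δ_2 - Δ_1) = 15
Natural end conditions: M_0 = M_3 = 0.
Solving: M_0 = 0, M_1 = -75/8, M_2 = 45/8, M_3 = 0.
On [3, 4], S(t) = 5 + 1/8·(t - 3) + 45/16·(t - 3)² - 15/16·(t - 3)³.
With (t - 3) = 1/3: S(10/3) = 383/72.

5.3194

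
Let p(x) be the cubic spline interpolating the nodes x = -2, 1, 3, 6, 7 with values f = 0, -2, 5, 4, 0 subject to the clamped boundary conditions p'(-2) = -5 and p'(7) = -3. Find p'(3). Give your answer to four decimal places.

2.8531

Put M_i = p'' at the i-th knot. Here h = (3, 2, 3, 1) and Δ = (-2/3, 7/2, -1/3, -4), so the interior equations h_(i-1)·M_(i-1) + 2(h_(i-1)+h_i)·M_i + h_i·M_(i+1) = 6(Δ_i − Δ_(i-1)) read
  3·M_0 + 10·M_1 + 2·M_2 = 6(Δ_1 - Δ_0) = 25
  2·M_1 + 10·M_2 + 3·M_3 = 6(Δ_2 - Δ_1) = -23
  3·M_2 + 8·M_3 + 1·M_4 = 6(Δ_3 - Δ_2) = -22
Clamped end conditions give two more equations: 2h_0·M_0 + h_0·M_1 = 6(Δ_0 - p'(-2)) = 26 and h_3·M_3 + 2h_3·M_4 = 6(p'(7) - Δ_3) = 6.
Solving the tridiagonal system: M_0 = 1205/354, M_1 = 329/177, M_2 = -1345/708, M_3 = -911/354, M_4 = 3035/708.
On [3, 6], p'(x) = b_2 + 2c_2·(x - 3) + 3d_2·(x - 3)² with b_2 = Δ_2 - h_2(2M_2 + M_3)/6 = 505/177, c_2 = M_2/2 = -1345/1416, d_2 = (M_3 - M_2)/(6h_2) = -53/1416. So p'(3) = 505/177.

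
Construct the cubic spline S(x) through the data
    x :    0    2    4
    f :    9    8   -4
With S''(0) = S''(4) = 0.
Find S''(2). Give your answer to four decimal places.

Write M_i for S''(x_i). With h_i = 2, 2 and divided differences Δ_i = -1/2, -6, the continuity of S' gives the tridiagonal system
  2·M_0 + 8·M_1 + 2·M_2 = 6(Δ_1 - Δ_0) = -33
Natural end conditions: M_0 = M_2 = 0.
Hence M_0 = 0, M_1 = -33/8, M_2 = 0.

-4.1250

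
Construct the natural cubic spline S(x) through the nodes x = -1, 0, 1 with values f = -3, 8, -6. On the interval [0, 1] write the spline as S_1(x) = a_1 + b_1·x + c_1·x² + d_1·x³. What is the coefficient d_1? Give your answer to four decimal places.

6.2500

Put M_i = S'' at the i-th knot. Here h = (1, 1) and Δ = (11, -14), so the interior equations h_(i-1)·M_(i-1) + 2(h_(i-1)+h_i)·M_i + h_i·M_(i+1) = 6(Δ_i − Δ_(i-1)) read
  1·M_0 + 4·M_1 + 1·M_2 = 6(Δ_1 - Δ_0) = -150
Natural end conditions: M_0 = M_2 = 0.
Hence M_0 = 0, M_1 = -75/2, M_2 = 0.
On [0, 1], with S_1(x) = a_1 + b_1·x + c_1·x² + d_1·x³: c_1 = M_1/2 = -75/4, d_1 = (M_2 - M_1)/(6h_1) = 25/4, b_1 = Δ_1 - h_1(2M_1 + M_2)/6 = -3/2.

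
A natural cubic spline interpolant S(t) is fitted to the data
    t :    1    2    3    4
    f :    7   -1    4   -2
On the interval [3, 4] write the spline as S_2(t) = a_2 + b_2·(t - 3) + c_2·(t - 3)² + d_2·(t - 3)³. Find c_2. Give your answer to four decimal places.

-11.4000

Let M_i = S''(x_i). Step sizes h_i = 1, 1, 1; slopes of the chords Δ_i = (y_(i+1) - y_i)/h_i = -8, 5, -6.
  1·M_0 + 4·M_1 + 1·M_2 = 6(Δ_1 - Δ_0) = 78
  1·M_1 + 4·M_2 + 1·M_3 = 6(Δ_2 - Δ_1) = -66
Natural end conditions: M_0 = M_3 = 0.
Solving: M_0 = 0, M_1 = 126/5, M_2 = -114/5, M_3 = 0.
On [3, 4], with S_2(t) = a_2 + b_2·(t - 3) + c_2·(t - 3)² + d_2·(t - 3)³: c_2 = M_2/2 = -57/5, d_2 = (M_3 - M_2)/(6h_2) = 19/5, b_2 = Δ_2 - h_2(2M_2 + M_3)/6 = 8/5.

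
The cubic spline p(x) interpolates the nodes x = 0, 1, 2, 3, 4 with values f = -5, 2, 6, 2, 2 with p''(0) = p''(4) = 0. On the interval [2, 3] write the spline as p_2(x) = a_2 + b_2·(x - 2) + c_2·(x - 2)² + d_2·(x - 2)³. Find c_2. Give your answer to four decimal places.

-7.0714

Put σ_i = p'' at the i-th knot. Here h = (1, 1, 1, 1) and Δ = (7, 4, -4, 0), so the interior equations h_(i-1)·σ_(i-1) + 2(h_(i-1)+h_i)·σ_i + h_i·σ_(i+1) = 6(Δ_i − Δ_(i-1)) read
  1·σ_0 + 4·σ_1 + 1·σ_2 = 6(Δ_1 - Δ_0) = -18
  1·σ_1 + 4·σ_2 + 1·σ_3 = 6(Δ_2 - Δ_1) = -48
  1·σ_2 + 4·σ_3 + 1·σ_4 = 6(Δ_3 - Δ_2) = 24
Natural end conditions: σ_0 = σ_4 = 0.
Solving: σ_0 = 0, σ_1 = -27/28, σ_2 = -99/7, σ_3 = 267/28, σ_4 = 0.
On [2, 3], with p_2(x) = a_2 + b_2·(x - 2) + c_2·(x - 2)² + d_2·(x - 2)³: c_2 = σ_2/2 = -99/14, d_2 = (σ_3 - σ_2)/(6h_2) = 221/56, b_2 = Δ_2 - h_2(2σ_2 + σ_3)/6 = -7/8.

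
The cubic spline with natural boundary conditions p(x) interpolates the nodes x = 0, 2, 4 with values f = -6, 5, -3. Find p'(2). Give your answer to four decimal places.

0.7500

With m_i denoting the second derivative at x_i, h_i = 2, 2, and Δ_i = (y_(i+1) − y_i)/h_i = 11/2, -4:
  2·m_0 + 8·m_1 + 2·m_2 = 6(Δ_1 - Δ_0) = -57
Natural end conditions: m_0 = m_2 = 0.
Solving the tridiagonal system: m_0 = 0, m_1 = -57/8, m_2 = 0.
On [2, 4], p'(x) = b_1 + 2c_1·(x - 2) + 3d_1·(x - 2)² with b_1 = Δ_1 - h_1(2m_1 + m_2)/6 = 3/4, c_1 = m_1/2 = -57/16, d_1 = (m_2 - m_1)/(6h_1) = 19/32. So p'(2) = 3/4.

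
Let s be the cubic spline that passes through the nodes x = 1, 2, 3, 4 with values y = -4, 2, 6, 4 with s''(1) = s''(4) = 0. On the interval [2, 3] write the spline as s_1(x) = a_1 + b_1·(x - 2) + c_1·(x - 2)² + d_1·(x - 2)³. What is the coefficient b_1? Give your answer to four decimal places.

Write M_i for s''(x_i). With h_i = 1, 1, 1 and divided differences Δ_i = 6, 4, -2, the continuity of s' gives the tridiagonal system
  1·M_0 + 4·M_1 + 1·M_2 = 6(Δ_1 - Δ_0) = -12
  1·M_1 + 4·M_2 + 1·M_3 = 6(Δ_2 - Δ_1) = -36
Natural end conditions: M_0 = M_3 = 0.
Solving: M_0 = 0, M_1 = -4/5, M_2 = -44/5, M_3 = 0.
On [2, 3], with s_1(x) = a_1 + b_1·(x - 2) + c_1·(x - 2)² + d_1·(x - 2)³: c_1 = M_1/2 = -2/5, d_1 = (M_2 - M_1)/(6h_1) = -4/3, b_1 = Δ_1 - h_1(2M_1 + M_2)/6 = 86/15.

5.7333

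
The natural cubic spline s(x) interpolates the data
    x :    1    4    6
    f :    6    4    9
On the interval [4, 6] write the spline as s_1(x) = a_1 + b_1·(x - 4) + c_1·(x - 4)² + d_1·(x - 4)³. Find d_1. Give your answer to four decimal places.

Put m_i = s'' at the i-th knot. Here h = (3, 2) and Δ = (-2/3, 5/2), so the interior equations h_(i-1)·m_(i-1) + 2(h_(i-1)+h_i)·m_i + h_i·m_(i+1) = 6(Δ_i − Δ_(i-1)) read
  3·m_0 + 10·m_1 + 2·m_2 = 6(Δ_1 - Δ_0) = 19
Natural end conditions: m_0 = m_2 = 0.
Hence m_0 = 0, m_1 = 19/10, m_2 = 0.
On [4, 6], with s_1(x) = a_1 + b_1·(x - 4) + c_1·(x - 4)² + d_1·(x - 4)³: c_1 = m_1/2 = 19/20, d_1 = (m_2 - m_1)/(6h_1) = -19/120, b_1 = Δ_1 - h_1(2m_1 + m_2)/6 = 37/30.

-0.1583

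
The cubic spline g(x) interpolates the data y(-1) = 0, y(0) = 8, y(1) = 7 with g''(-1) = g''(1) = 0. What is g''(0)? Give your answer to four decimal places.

-13.5000

With m_i denoting the second derivative at x_i, h_i = 1, 1, and Δ_i = (y_(i+1) − y_i)/h_i = 8, -1:
  1·m_0 + 4·m_1 + 1·m_2 = 6(Δ_1 - Δ_0) = -54
Natural end conditions: m_0 = m_2 = 0.
Solving the tridiagonal system: m_0 = 0, m_1 = -27/2, m_2 = 0.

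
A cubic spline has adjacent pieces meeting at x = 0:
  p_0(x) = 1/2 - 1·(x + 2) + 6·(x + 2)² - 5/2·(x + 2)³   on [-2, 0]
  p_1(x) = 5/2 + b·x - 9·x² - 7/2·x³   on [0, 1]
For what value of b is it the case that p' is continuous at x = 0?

-7

p_0'(x) = -1 + 12·(x + 2) - 15/2·(x + 2)², so p_0'(0) = -7. On the right, p_1'(0) = b, so b = -7.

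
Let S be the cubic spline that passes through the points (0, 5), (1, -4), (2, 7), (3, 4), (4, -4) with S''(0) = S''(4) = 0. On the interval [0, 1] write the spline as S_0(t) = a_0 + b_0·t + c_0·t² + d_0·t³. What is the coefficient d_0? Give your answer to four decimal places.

Put M_i = S'' at the i-th knot. Here h = (1, 1, 1, 1) and Δ = (-9, 11, -3, -8), so the interior equations h_(i-1)·M_(i-1) + 2(h_(i-1)+h_i)·M_i + h_i·M_(i+1) = 6(Δ_i − Δ_(i-1)) read
  1·M_0 + 4·M_1 + 1·M_2 = 6(Δ_1 - Δ_0) = 120
  1·M_1 + 4·M_2 + 1·M_3 = 6(Δ_2 - Δ_1) = -84
  1·M_2 + 4·M_3 + 1·M_4 = 6(Δ_3 - Δ_2) = -30
Natural end conditions: M_0 = M_4 = 0.
Hence M_0 = 0, M_1 = 1053/28, M_2 = -213/7, M_3 = 3/28, M_4 = 0.
On [0, 1], with S_0(t) = a_0 + b_0·t + c_0·t² + d_0·t³: c_0 = M_0/2 = 0, d_0 = (M_1 - M_0)/(6h_0) = 351/56, b_0 = Δ_0 - h_0(2M_0 + M_1)/6 = -855/56.

6.2679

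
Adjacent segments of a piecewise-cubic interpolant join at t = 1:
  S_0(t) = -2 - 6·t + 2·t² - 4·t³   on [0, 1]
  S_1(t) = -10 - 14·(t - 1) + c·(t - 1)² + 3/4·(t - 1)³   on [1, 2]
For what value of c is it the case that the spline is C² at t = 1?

-10

S_0''(t) = 4 - 24·t, so S_0''(1) = -20. On the right, S_1''(1) = 2c, so c = -10.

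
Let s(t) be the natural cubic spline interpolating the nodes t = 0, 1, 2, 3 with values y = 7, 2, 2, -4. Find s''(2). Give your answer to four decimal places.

-11.6000

Put M_i = s'' at the i-th knot. Here h = (1, 1, 1) and Δ = (-5, 0, -6), so the interior equations h_(i-1)·M_(i-1) + 2(h_(i-1)+h_i)·M_i + h_i·M_(i+1) = 6(Δ_i − Δ_(i-1)) read
  1·M_0 + 4·M_1 + 1·M_2 = 6(Δ_1 - Δ_0) = 30
  1·M_1 + 4·M_2 + 1·M_3 = 6(Δ_2 - Δ_1) = -36
Natural end conditions: M_0 = M_3 = 0.
Solving the tridiagonal system: M_0 = 0, M_1 = 52/5, M_2 = -58/5, M_3 = 0.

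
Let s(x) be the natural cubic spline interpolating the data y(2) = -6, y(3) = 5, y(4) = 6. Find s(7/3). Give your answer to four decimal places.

-1.5926

Let M_i = s''(x_i). Step sizes h_i = 1, 1; slopes of the chords Δ_i = (y_(i+1) - y_i)/h_i = 11, 1.
  1·M_0 + 4·M_1 + 1·M_2 = 6(Δ_1 - Δ_0) = -60
Natural end conditions: M_0 = M_2 = 0.
Solving: M_0 = 0, M_1 = -15, M_2 = 0.
On [2, 3], s(x) = -6 + 27/2·(x - 2) + 0·(x - 2)² - 5/2·(x - 2)³.
With (x - 2) = 1/3: s(7/3) = -43/27.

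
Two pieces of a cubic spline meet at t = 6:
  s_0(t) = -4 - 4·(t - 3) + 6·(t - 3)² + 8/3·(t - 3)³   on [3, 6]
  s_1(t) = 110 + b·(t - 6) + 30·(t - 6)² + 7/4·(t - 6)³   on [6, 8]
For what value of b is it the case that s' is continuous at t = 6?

s_0'(t) = -4 + 12·(t - 3) + 8·(t - 3)², so s_0'(6) = 104. On the right, s_1'(6) = b, so b = 104.

104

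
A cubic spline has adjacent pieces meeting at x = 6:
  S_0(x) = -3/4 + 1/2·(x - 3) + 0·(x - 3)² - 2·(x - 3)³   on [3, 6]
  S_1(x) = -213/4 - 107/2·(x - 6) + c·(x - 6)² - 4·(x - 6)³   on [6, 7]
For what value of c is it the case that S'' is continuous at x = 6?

S_0''(x) = 0 - 12·(x - 3), so S_0''(6) = -36. On the right, S_1''(6) = 2c, so c = -18.

-18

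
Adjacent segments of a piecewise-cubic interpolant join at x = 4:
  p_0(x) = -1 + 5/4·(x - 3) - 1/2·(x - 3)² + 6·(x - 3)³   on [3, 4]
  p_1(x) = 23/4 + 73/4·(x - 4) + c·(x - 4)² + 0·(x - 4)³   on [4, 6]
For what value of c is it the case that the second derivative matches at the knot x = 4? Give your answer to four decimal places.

17.5000

p_0''(x) = -1 + 36·(x - 3), so p_0''(4) = 35. On the right, p_1''(4) = 2c, so c = 35/2.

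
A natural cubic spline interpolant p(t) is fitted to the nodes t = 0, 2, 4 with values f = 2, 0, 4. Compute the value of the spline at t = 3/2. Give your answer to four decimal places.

0.0078

Put m_i = p'' at the i-th knot. Here h = (2, 2) and Δ = (-1, 2), so the interior equations h_(i-1)·m_(i-1) + 2(h_(i-1)+h_i)·m_i + h_i·m_(i+1) = 6(Δ_i − Δ_(i-1)) read
  2·m_0 + 8·m_1 + 2·m_2 = 6(Δ_1 - Δ_0) = 18
Natural end conditions: m_0 = m_2 = 0.
Solving the tridiagonal system: m_0 = 0, m_1 = 9/4, m_2 = 0.
On [0, 2], p(t) = 2 - 7/4·t + 0·t² + 3/16·t³.
With t = 3/2: p(3/2) = 1/128.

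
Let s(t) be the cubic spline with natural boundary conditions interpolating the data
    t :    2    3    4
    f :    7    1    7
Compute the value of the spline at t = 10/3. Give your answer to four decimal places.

Write M_i for s''(x_i). With h_i = 1, 1 and divided differences Δ_i = -6, 6, the continuity of s' gives the tridiagonal system
  1·M_0 + 4·M_1 + 1·M_2 = 6(Δ_1 - Δ_0) = 72
Natural end conditions: M_0 = M_2 = 0.
Hence M_0 = 0, M_1 = 18, M_2 = 0.
On [3, 4], s(t) = 1 + 0·(t - 3) + 9·(t - 3)² - 3·(t - 3)³.
With (t - 3) = 1/3: s(10/3) = 17/9.

1.8889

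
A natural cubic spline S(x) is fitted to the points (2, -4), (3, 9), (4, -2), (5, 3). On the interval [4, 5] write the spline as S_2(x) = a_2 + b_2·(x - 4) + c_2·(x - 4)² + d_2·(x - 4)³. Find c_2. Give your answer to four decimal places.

Put M_i = S'' at the i-th knot. Here h = (1, 1, 1) and Δ = (13, -11, 5), so the interior equations h_(i-1)·M_(i-1) + 2(h_(i-1)+h_i)·M_i + h_i·M_(i+1) = 6(Δ_i − Δ_(i-1)) read
  1·M_0 + 4·M_1 + 1·M_2 = 6(Δ_1 - Δ_0) = -144
  1·M_1 + 4·M_2 + 1·M_3 = 6(Δ_2 - Δ_1) = 96
Natural end conditions: M_0 = M_3 = 0.
Solving the tridiagonal system: M_0 = 0, M_1 = -224/5, M_2 = 176/5, M_3 = 0.
On [4, 5], with S_2(x) = a_2 + b_2·(x - 4) + c_2·(x - 4)² + d_2·(x - 4)³: c_2 = M_2/2 = 88/5, d_2 = (M_3 - M_2)/(6h_2) = -88/15, b_2 = Δ_2 - h_2(2M_2 + M_3)/6 = -101/15.

17.6000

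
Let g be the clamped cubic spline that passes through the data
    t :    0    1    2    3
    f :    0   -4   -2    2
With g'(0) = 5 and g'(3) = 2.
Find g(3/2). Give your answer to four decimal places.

-4.1250

Write m_i for g''(x_i). With h_i = 1, 1, 1 and divided differences Δ_i = -4, 2, 4, the continuity of g' gives the tridiagonal system
  1·m_0 + 4·m_1 + 1·m_2 = 6(Δ_1 - Δ_0) = 36
  1·m_1 + 4·m_2 + 1·m_3 = 6(Δ_2 - Δ_1) = 12
Clamped end conditions give two more equations: 2h_0·m_0 + h_0·m_1 = 6(Δ_0 - g'(0)) = -54 and h_2·m_2 + 2h_2·m_3 = 6(g'(3) - Δ_2) = -12.
Forward elimination and back-substitution give m_0 = -36, m_1 = 18, m_2 = 0, m_3 = -6.
On [1, 2], g(t) = -4 - 4·(t - 1) + 9·(t - 1)² - 3·(t - 1)³.
With (t - 1) = 1/2: g(3/2) = -33/8.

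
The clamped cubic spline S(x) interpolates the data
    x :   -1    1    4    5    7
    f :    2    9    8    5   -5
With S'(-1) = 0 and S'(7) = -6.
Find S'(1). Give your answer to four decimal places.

3.4632

With m_i denoting the second derivative at x_i, h_i = 2, 3, 1, 2, and Δ_i = (y_(i+1) − y_i)/h_i = 7/2, -1/3, -3, -5:
  2·m_0 + 10·m_1 + 3·m_2 = 6(Δ_1 - Δ_0) = -23
  3·m_1 + 8·m_2 + 1·m_3 = 6(Δ_2 - Δ_1) = -16
  1·m_2 + 6·m_3 + 2·m_4 = 6(Δ_3 - Δ_2) = -12
Clamped end conditions give two more equations: 2h_0·m_0 + h_0·m_1 = 6(Δ_0 - S'(-1)) = 21 and h_3·m_3 + 2h_3·m_4 = 6(S'(7) - Δ_3) = -6.
Forward elimination and back-substitution give m_0 = 957/136, m_1 = -243/68, m_2 = -91/204, m_3 = -349/204, m_4 = -263/408.
On [1, 4], S'(x) = b_1 + 2c_1·(x - 1) + 3d_1·(x - 1)² with b_1 = Δ_1 - h_1(2m_1 + m_2)/6 = 471/136, c_1 = m_1/2 = -243/136, d_1 = (m_2 - m_1)/(6h_1) = 319/1836. So S'(1) = 471/136.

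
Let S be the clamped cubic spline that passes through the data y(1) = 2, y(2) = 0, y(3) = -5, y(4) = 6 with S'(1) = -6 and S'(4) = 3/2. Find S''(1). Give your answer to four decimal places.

Let M_i = S''(x_i). Step sizes h_i = 1, 1, 1; slopes of the chords Δ_i = (y_(i+1) - y_i)/h_i = -2, -5, 11.
  1·M_0 + 4·M_1 + 1·M_2 = 6(Δ_1 - Δ_0) = -18
  1·M_1 + 4·M_2 + 1·M_3 = 6(Δ_2 - Δ_1) = 96
Clamped end conditions give two more equations: 2h_0·M_0 + h_0·M_1 = 6(Δ_0 - S'(1)) = 24 and h_2·M_2 + 2h_2·M_3 = 6(S'(4) - Δ_2) = -57.
Hence M_0 = 111/5, M_1 = -102/5, M_2 = 207/5, M_3 = -246/5.

22.2000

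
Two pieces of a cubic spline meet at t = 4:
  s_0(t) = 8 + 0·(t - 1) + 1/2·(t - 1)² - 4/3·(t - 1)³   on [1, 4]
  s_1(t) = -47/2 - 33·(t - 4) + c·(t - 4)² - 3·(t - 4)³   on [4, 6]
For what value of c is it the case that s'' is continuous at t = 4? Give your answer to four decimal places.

s_0''(t) = 1 - 8·(t - 1), so s_0''(4) = -23. On the right, s_1''(4) = 2c, so c = -23/2.

-11.5000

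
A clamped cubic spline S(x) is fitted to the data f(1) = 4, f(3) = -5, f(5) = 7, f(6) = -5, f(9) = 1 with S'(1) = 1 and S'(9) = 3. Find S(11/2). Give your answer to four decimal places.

With M_i denoting the second derivative at x_i, h_i = 2, 2, 1, 3, and Δ_i = (y_(i+1) − y_i)/h_i = -9/2, 6, -12, 2:
  2·M_0 + 8·M_1 + 2·M_2 = 6(Δ_1 - Δ_0) = 63
  2·M_1 + 6·M_2 + 1·M_3 = 6(Δ_2 - Δ_1) = -108
  1·M_2 + 8·M_3 + 3·M_4 = 6(Δ_3 - Δ_2) = 84
Clamped end conditions give two more equations: 2h_0·M_0 + h_0·M_1 = 6(Δ_0 - S'(1)) = -33 and h_3·M_3 + 2h_3·M_4 = 6(S'(9) - Δ_3) = 6.
Solving: M_0 = -2849/160, M_1 = 1529/80, M_2 = -4343/160, M_3 = 1331/80, M_4 = -1171/160.
On [5, 6], S(x) = 7 - 229/40·(x - 5) - 4343/320·(x - 5)² + 467/64·(x - 5)³.
With (x - 5) = 1/2: S(11/2) = 4241/2560.

1.6566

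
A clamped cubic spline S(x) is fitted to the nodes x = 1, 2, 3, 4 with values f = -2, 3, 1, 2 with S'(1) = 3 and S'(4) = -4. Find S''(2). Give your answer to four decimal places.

-17.8667

Let σ_i = S''(x_i). Step sizes h_i = 1, 1, 1; slopes of the chords Δ_i = (y_(i+1) - y_i)/h_i = 5, -2, 1.
  1·σ_0 + 4·σ_1 + 1·σ_2 = 6(Δ_1 - Δ_0) = -42
  1·σ_1 + 4·σ_2 + 1·σ_3 = 6(Δ_2 - Δ_1) = 18
Clamped end conditions give two more equations: 2h_0·σ_0 + h_0·σ_1 = 6(Δ_0 - S'(1)) = 12 and h_2·σ_2 + 2h_2·σ_3 = 6(S'(4) - Δ_2) = -30.
Forward elimination and back-substitution give σ_0 = 224/15, σ_1 = -268/15, σ_2 = 218/15, σ_3 = -334/15.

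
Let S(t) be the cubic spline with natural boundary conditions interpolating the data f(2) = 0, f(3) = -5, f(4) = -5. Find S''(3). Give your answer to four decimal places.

7.5000

With M_i denoting the second derivative at x_i, h_i = 1, 1, and Δ_i = (y_(i+1) − y_i)/h_i = -5, 0:
  1·M_0 + 4·M_1 + 1·M_2 = 6(Δ_1 - Δ_0) = 30
Natural end conditions: M_0 = M_2 = 0.
Hence M_0 = 0, M_1 = 15/2, M_2 = 0.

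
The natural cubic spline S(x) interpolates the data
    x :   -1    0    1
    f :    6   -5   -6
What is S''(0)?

15

Put σ_i = S'' at the i-th knot. Here h = (1, 1) and Δ = (-11, -1), so the interior equations h_(i-1)·σ_(i-1) + 2(h_(i-1)+h_i)·σ_i + h_i·σ_(i+1) = 6(Δ_i − Δ_(i-1)) read
  1·σ_0 + 4·σ_1 + 1·σ_2 = 6(Δ_1 - Δ_0) = 60
Natural end conditions: σ_0 = σ_2 = 0.
Solving the tridiagonal system: σ_0 = 0, σ_1 = 15, σ_2 = 0.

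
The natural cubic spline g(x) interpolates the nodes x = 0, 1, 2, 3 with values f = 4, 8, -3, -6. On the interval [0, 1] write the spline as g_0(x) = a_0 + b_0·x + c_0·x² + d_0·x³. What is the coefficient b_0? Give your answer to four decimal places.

Write m_i for g''(x_i). With h_i = 1, 1, 1 and divided differences Δ_i = 4, -11, -3, the continuity of g' gives the tridiagonal system
  1·m_0 + 4·m_1 + 1·m_2 = 6(Δ_1 - Δ_0) = -90
  1·m_1 + 4·m_2 + 1·m_3 = 6(Δ_2 - Δ_1) = 48
Natural end conditions: m_0 = m_3 = 0.
Forward elimination and back-substitution give m_0 = 0, m_1 = -136/5, m_2 = 94/5, m_3 = 0.
On [0, 1], with g_0(x) = a_0 + b_0·x + c_0·x² + d_0·x³: c_0 = m_0/2 = 0, d_0 = (m_1 - m_0)/(6h_0) = -68/15, b_0 = Δ_0 - h_0(2m_0 + m_1)/6 = 128/15.

8.5333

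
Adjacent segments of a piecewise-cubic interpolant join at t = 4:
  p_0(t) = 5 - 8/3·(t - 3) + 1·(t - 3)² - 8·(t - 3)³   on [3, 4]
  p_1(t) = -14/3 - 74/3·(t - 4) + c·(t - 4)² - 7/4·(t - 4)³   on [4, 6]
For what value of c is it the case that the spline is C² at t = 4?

-23

p_0''(t) = 2 - 48·(t - 3), so p_0''(4) = -46. On the right, p_1''(4) = 2c, so c = -23.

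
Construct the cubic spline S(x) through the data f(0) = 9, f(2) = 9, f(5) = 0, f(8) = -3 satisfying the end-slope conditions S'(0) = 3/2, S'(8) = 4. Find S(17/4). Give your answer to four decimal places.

2.7181

Put m_i = S'' at the i-th knot. Here h = (2, 3, 3) and Δ = (0, -3, -1), so the interior equations h_(i-1)·m_(i-1) + 2(h_(i-1)+h_i)·m_i + h_i·m_(i+1) = 6(Δ_i − Δ_(i-1)) read
  2·m_0 + 10·m_1 + 3·m_2 = 6(Δ_1 - Δ_0) = -18
  3·m_1 + 12·m_2 + 3·m_3 = 6(Δ_2 - Δ_1) = 12
Clamped end conditions give two more equations: 2h_0·m_0 + h_0·m_1 = 6(Δ_0 - S'(0)) = -9 and h_2·m_2 + 2h_2·m_3 = 6(S'(8) - Δ_2) = 30.
Solving the tridiagonal system: m_0 = -28/19, m_1 = -59/38, m_2 = 3/19, m_3 = 187/38.
On [2, 5], S(x) = 9 - 29/19·(x - 2) - 59/76·(x - 2)² + 65/684·(x - 2)³.
With (x - 2) = 9/4: S(17/4) = 13221/4864.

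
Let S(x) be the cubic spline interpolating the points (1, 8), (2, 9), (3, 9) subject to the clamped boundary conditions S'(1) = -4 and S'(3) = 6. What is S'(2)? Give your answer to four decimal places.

Put m_i = S'' at the i-th knot. Here h = (1, 1) and Δ = (1, 0), so the interior equations h_(i-1)·m_(i-1) + 2(h_(i-1)+h_i)·m_i + h_i·m_(i+1) = 6(Δ_i − Δ_(i-1)) read
  1·m_0 + 4·m_1 + 1·m_2 = 6(Δ_1 - Δ_0) = -6
Clamped end conditions give two more equations: 2h_0·m_0 + h_0·m_1 = 6(Δ_0 - S'(1)) = 30 and h_1·m_1 + 2h_1·m_2 = 6(S'(3) - Δ_1) = 36.
Hence m_0 = 43/2, m_1 = -13, m_2 = 49/2.
On [2, 3], S'(x) = b_1 + 2c_1·(x - 2) + 3d_1·(x - 2)² with b_1 = Δ_1 - h_1(2m_1 + m_2)/6 = 1/4, c_1 = m_1/2 = -13/2, d_1 = (m_2 - m_1)/(6h_1) = 25/4. So S'(2) = 1/4.

0.2500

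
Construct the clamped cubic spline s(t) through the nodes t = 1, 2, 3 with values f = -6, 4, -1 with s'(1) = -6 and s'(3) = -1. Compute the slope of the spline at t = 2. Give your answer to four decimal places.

Write M_i for s''(x_i). With h_i = 1, 1 and divided differences Δ_i = 10, -5, the continuity of s' gives the tridiagonal system
  1·M_0 + 4·M_1 + 1·M_2 = 6(Δ_1 - Δ_0) = -90
Clamped end conditions give two more equations: 2h_0·M_0 + h_0·M_1 = 6(Δ_0 - s'(1)) = 96 and h_1·M_1 + 2h_1·M_2 = 6(s'(3) - Δ_1) = 24.
Hence M_0 = 73, M_1 = -50, M_2 = 37.
On [2, 3], s'(t) = b_1 + 2c_1·(t - 2) + 3d_1·(t - 2)² with b_1 = Δ_1 - h_1(2M_1 + M_2)/6 = 11/2, c_1 = M_1/2 = -25, d_1 = (M_2 - M_1)/(6h_1) = 29/2. So s'(2) = 11/2.

5.5000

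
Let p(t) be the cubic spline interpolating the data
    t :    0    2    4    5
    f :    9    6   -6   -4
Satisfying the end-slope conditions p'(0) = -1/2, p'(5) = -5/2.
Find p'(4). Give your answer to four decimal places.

Write m_i for p''(x_i). With h_i = 2, 2, 1 and divided differences Δ_i = -3/2, -6, 2, the continuity of p' gives the tridiagonal system
  2·m_0 + 8·m_1 + 2·m_2 = 6(Δ_1 - Δ_0) = -27
  2·m_1 + 6·m_2 + 1·m_3 = 6(Δ_2 - Δ_1) = 48
Clamped end conditions give two more equations: 2h_0·m_0 + h_0·m_1 = 6(Δ_0 - p'(0)) = -6 and h_2·m_2 + 2h_2·m_3 = 6(p'(5) - Δ_2) = -27.
Solving the tridiagonal system: m_0 = 101/46, m_1 = -170/23, m_2 = 319/23, m_3 = -470/23.
On [4, 5], p'(t) = b_2 + 2c_2·(t - 4) + 3d_2·(t - 4)² with b_2 = Δ_2 - h_2(2m_2 + m_3)/6 = 18/23, c_2 = m_2/2 = 319/46, d_2 = (m_3 - m_2)/(6h_2) = -263/46. So p'(4) = 18/23.

0.7826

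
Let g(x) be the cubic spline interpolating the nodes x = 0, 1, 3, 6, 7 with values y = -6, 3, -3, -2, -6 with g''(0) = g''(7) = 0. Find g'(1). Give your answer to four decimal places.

Let σ_i = g''(x_i). Step sizes h_i = 1, 2, 3, 1; slopes of the chords Δ_i = (y_(i+1) - y_i)/h_i = 9, -3, 1/3, -4.
  1·σ_0 + 6·σ_1 + 2·σ_2 = 6(Δ_1 - Δ_0) = -72
  2·σ_1 + 10·σ_2 + 3·σ_3 = 6(Δ_2 - Δ_1) = 20
  3·σ_2 + 8·σ_3 + 1·σ_4 = 6(Δ_3 - Δ_2) = -26
Natural end conditions: σ_0 = σ_4 = 0.
Hence σ_0 = 0, σ_1 = -2794/197, σ_2 = 1290/197, σ_3 = -1124/197, σ_4 = 0.
On [1, 3], g'(x) = b_1 + 2c_1·(x - 1) + 3d_1·(x - 1)² with b_1 = Δ_1 - h_1(2σ_1 + σ_2)/6 = 2525/591, c_1 = σ_1/2 = -1397/197, d_1 = (σ_2 - σ_1)/(6h_1) = 1021/591. So g'(1) = 2525/591.

4.2724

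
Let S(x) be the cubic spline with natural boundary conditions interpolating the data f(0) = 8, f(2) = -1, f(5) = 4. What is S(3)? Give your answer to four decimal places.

Write M_i for S''(x_i). With h_i = 2, 3 and divided differences Δ_i = -9/2, 5/3, the continuity of S' gives the tridiagonal system
  2·M_0 + 10·M_1 + 3·M_2 = 6(Δ_1 - Δ_0) = 37
Natural end conditions: M_0 = M_2 = 0.
Hence M_0 = 0, M_1 = 37/10, M_2 = 0.
On [2, 5], S(x) = -1 - 61/30·(x - 2) + 37/20·(x - 2)² - 37/180·(x - 2)³.
With (x - 2) = 1: S(3) = -25/18.

-1.3889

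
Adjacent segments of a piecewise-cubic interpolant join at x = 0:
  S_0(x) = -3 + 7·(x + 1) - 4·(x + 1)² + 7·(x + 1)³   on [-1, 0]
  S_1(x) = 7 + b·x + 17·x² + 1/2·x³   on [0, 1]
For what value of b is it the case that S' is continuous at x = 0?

20

S_0'(x) = 7 - 8·(x + 1) + 21·(x + 1)², so S_0'(0) = 20. On the right, S_1'(0) = b, so b = 20.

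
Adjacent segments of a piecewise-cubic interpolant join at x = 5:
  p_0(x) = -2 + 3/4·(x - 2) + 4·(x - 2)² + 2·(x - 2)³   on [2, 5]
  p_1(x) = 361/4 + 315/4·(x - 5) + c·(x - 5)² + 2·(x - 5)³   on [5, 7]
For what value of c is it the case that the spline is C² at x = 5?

p_0''(x) = 8 + 12·(x - 2), so p_0''(5) = 44. On the right, p_1''(5) = 2c, so c = 22.

22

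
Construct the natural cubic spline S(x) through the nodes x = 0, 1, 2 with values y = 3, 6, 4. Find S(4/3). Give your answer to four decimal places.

5.7963

Put M_i = S'' at the i-th knot. Here h = (1, 1) and Δ = (3, -2), so the interior equations h_(i-1)·M_(i-1) + 2(h_(i-1)+h_i)·M_i + h_i·M_(i+1) = 6(Δ_i − Δ_(i-1)) read
  1·M_0 + 4·M_1 + 1·M_2 = 6(Δ_1 - Δ_0) = -30
Natural end conditions: M_0 = M_2 = 0.
Forward elimination and back-substitution give M_0 = 0, M_1 = -15/2, M_2 = 0.
On [1, 2], S(x) = 6 + 1/2·(x - 1) - 15/4·(x - 1)² + 5/4·(x - 1)³.
With (x - 1) = 1/3: S(4/3) = 313/54.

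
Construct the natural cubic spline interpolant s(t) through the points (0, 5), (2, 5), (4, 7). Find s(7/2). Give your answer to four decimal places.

Write σ_i for s''(x_i). With h_i = 2, 2 and divided differences Δ_i = 0, 1, the continuity of s' gives the tridiagonal system
  2·σ_0 + 8·σ_1 + 2·σ_2 = 6(Δ_1 - Δ_0) = 6
Natural end conditions: σ_0 = σ_2 = 0.
Solving: σ_0 = 0, σ_1 = 3/4, σ_2 = 0.
On [2, 4], s(t) = 5 + 1/2·(t - 2) + 3/8·(t - 2)² - 1/16·(t - 2)³.
With (t - 2) = 3/2: s(7/2) = 817/128.

6.3828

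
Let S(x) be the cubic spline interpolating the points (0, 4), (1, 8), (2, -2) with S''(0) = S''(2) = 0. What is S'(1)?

-3

Let M_i = S''(x_i). Step sizes h_i = 1, 1; slopes of the chords Δ_i = (y_(i+1) - y_i)/h_i = 4, -10.
  1·M_0 + 4·M_1 + 1·M_2 = 6(Δ_1 - Δ_0) = -84
Natural end conditions: M_0 = M_2 = 0.
Solving the tridiagonal system: M_0 = 0, M_1 = -21, M_2 = 0.
On [1, 2], S'(x) = b_1 + 2c_1·(x - 1) + 3d_1·(x - 1)² with b_1 = Δ_1 - h_1(2M_1 + M_2)/6 = -3, c_1 = M_1/2 = -21/2, d_1 = (M_2 - M_1)/(6h_1) = 7/2. So S'(1) = -3.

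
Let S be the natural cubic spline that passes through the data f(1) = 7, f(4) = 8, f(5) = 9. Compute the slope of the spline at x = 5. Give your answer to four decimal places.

With σ_i denoting the second derivative at x_i, h_i = 3, 1, and Δ_i = (y_(i+1) − y_i)/h_i = 1/3, 1:
  3·σ_0 + 8·σ_1 + 1·σ_2 = 6(Δ_1 - Δ_0) = 4
Natural end conditions: σ_0 = σ_2 = 0.
Hence σ_0 = 0, σ_1 = 1/2, σ_2 = 0.
On [4, 5], S'(x) = b_1 + 2c_1·(x - 4) + 3d_1·(x - 4)² with b_1 = Δ_1 - h_1(2σ_1 + σ_2)/6 = 5/6, c_1 = σ_1/2 = 1/4, d_1 = (σ_2 - σ_1)/(6h_1) = -1/12. So S'(5) = 13/12.

1.0833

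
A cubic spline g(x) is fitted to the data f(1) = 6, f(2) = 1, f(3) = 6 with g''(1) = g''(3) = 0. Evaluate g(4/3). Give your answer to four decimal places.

With m_i denoting the second derivative at x_i, h_i = 1, 1, and Δ_i = (y_(i+1) − y_i)/h_i = -5, 5:
  1·m_0 + 4·m_1 + 1·m_2 = 6(Δ_1 - Δ_0) = 60
Natural end conditions: m_0 = m_2 = 0.
Hence m_0 = 0, m_1 = 15, m_2 = 0.
On [1, 2], g(x) = 6 - 15/2·(x - 1) + 0·(x - 1)² + 5/2·(x - 1)³.
With (x - 1) = 1/3: g(4/3) = 97/27.

3.5926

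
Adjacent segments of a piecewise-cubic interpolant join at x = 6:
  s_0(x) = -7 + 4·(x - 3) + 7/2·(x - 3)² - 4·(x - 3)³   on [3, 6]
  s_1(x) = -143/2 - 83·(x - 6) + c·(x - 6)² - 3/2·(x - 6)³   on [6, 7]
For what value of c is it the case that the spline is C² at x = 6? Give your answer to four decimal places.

-32.5000

s_0''(x) = 7 - 24·(x - 3), so s_0''(6) = -65. On the right, s_1''(6) = 2c, so c = -65/2.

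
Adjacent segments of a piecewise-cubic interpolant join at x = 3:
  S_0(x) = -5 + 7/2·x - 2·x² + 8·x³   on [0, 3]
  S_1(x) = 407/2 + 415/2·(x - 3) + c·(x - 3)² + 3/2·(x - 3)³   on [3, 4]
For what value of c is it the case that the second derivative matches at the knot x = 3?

S_0''(x) = -4 + 48·x, so S_0''(3) = 140. On the right, S_1''(3) = 2c, so c = 70.

70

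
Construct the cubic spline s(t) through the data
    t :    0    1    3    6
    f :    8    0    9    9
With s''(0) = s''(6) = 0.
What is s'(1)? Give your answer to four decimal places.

Write σ_i for s''(x_i). With h_i = 1, 2, 3 and divided differences Δ_i = -8, 9/2, 0, the continuity of s' gives the tridiagonal system
  1·σ_0 + 6·σ_1 + 2·σ_2 = 6(Δ_1 - Δ_0) = 75
  2·σ_1 + 10·σ_2 + 3·σ_3 = 6(Δ_2 - Δ_1) = -27
Natural end conditions: σ_0 = σ_3 = 0.
Solving: σ_0 = 0, σ_1 = 201/14, σ_2 = -39/7, σ_3 = 0.
On [1, 3], s'(t) = b_1 + 2c_1·(t - 1) + 3d_1·(t - 1)² with b_1 = Δ_1 - h_1(2σ_1 + σ_2)/6 = -45/14, c_1 = σ_1/2 = 201/28, d_1 = (σ_2 - σ_1)/(6h_1) = -93/56. So s'(1) = -45/14.

-3.2143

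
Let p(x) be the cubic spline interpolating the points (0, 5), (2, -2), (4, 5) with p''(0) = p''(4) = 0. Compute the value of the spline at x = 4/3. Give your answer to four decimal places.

-0.9630

With σ_i denoting the second derivative at x_i, h_i = 2, 2, and Δ_i = (y_(i+1) − y_i)/h_i = -7/2, 7/2:
  2·σ_0 + 8·σ_1 + 2·σ_2 = 6(Δ_1 - Δ_0) = 42
Natural end conditions: σ_0 = σ_2 = 0.
Forward elimination and back-substitution give σ_0 = 0, σ_1 = 21/4, σ_2 = 0.
On [0, 2], p(x) = 5 - 21/4·x + 0·x² + 7/16·x³.
With x = 4/3: p(4/3) = -26/27.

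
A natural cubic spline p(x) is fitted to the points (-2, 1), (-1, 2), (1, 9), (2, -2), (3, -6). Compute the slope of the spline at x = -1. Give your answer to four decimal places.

Write m_i for p''(x_i). With h_i = 1, 2, 1, 1 and divided differences Δ_i = 1, 7/2, -11, -4, the continuity of p' gives the tridiagonal system
  1·m_0 + 6·m_1 + 2·m_2 = 6(Δ_1 - Δ_0) = 15
  2·m_1 + 6·m_2 + 1·m_3 = 6(Δ_2 - Δ_1) = -87
  1·m_2 + 4·m_3 + 1·m_4 = 6(Δ_3 - Δ_2) = 42
Natural end conditions: m_0 = m_4 = 0.
Solving the tridiagonal system: m_0 = 0, m_1 = 1125/122, m_2 = -1230/61, m_3 = 948/61, m_4 = 0.
On [-1, 1], p'(x) = b_1 + 2c_1·(x + 1) + 3d_1·(x + 1)² with b_1 = Δ_1 - h_1(2m_1 + m_2)/6 = 497/122, c_1 = m_1/2 = 1125/244, d_1 = (m_2 - m_1)/(6h_1) = -1195/488. So p'(-1) = 497/122.

4.0738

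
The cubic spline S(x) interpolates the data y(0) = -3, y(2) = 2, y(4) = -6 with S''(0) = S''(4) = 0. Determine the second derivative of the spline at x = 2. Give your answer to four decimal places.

Put M_i = S'' at the i-th knot. Here h = (2, 2) and Δ = (5/2, -4), so the interior equations h_(i-1)·M_(i-1) + 2(h_(i-1)+h_i)·M_i + h_i·M_(i+1) = 6(Δ_i − Δ_(i-1)) read
  2·M_0 + 8·M_1 + 2·M_2 = 6(Δ_1 - Δ_0) = -39
Natural end conditions: M_0 = M_2 = 0.
Forward elimination and back-substitution give M_0 = 0, M_1 = -39/8, M_2 = 0.

-4.8750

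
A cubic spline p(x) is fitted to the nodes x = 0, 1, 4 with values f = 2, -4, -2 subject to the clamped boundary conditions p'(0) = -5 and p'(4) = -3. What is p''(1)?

Put M_i = p'' at the i-th knot. Here h = (1, 3) and Δ = (-6, 2/3), so the interior equations h_(i-1)·M_(i-1) + 2(h_(i-1)+h_i)·M_i + h_i·M_(i+1) = 6(Δ_i − Δ_(i-1)) read
  1·M_0 + 8·M_1 + 3·M_2 = 6(Δ_1 - Δ_0) = 40
Clamped end conditions give two more equations: 2h_0·M_0 + h_0·M_1 = 6(Δ_0 - p'(0)) = -6 and h_1·M_1 + 2h_1·M_2 = 6(p'(4) - Δ_1) = -22.
Solving: M_0 = -15/2, M_1 = 9, M_2 = -49/6.

9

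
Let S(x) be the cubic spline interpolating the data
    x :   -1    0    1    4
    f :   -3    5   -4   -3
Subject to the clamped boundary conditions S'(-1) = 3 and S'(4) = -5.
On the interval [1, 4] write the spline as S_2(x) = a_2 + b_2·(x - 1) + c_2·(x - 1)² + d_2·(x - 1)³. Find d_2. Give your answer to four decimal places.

-1.7101

Let m_i = S''(x_i). Step sizes h_i = 1, 1, 3; slopes of the chords Δ_i = (y_(i+1) - y_i)/h_i = 8, -9, 1/3.
  1·m_0 + 4·m_1 + 1·m_2 = 6(Δ_1 - Δ_0) = -102
  1·m_1 + 8·m_2 + 3·m_3 = 6(Δ_2 - Δ_1) = 56
Clamped end conditions give two more equations: 2h_0·m_0 + h_0·m_1 = 6(Δ_0 - S'(-1)) = 30 and h_2·m_2 + 2h_2·m_3 = 6(S'(4) - Δ_2) = -32.
Solving: m_0 = 990/29, m_1 = -1110/29, m_2 = 492/29, m_3 = -1202/87.
On [1, 4], with S_2(x) = a_2 + b_2·(x - 1) + c_2·(x - 1)² + d_2·(x - 1)³: c_2 = m_2/2 = 246/29, d_2 = (m_3 - m_2)/(6h_2) = -1339/783, b_2 = Δ_2 - h_2(2m_2 + m_3)/6 = -282/29.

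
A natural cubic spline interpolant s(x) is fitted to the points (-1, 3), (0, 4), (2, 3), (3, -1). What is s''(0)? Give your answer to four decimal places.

-0.3750

Let M_i = s''(x_i). Step sizes h_i = 1, 2, 1; slopes of the chords Δ_i = (y_(i+1) - y_i)/h_i = 1, -1/2, -4.
  1·M_0 + 6·M_1 + 2·M_2 = 6(Δ_1 - Δ_0) = -9
  2·M_1 + 6·M_2 + 1·M_3 = 6(Δ_2 - Δ_1) = -21
Natural end conditions: M_0 = M_3 = 0.
Hence M_0 = 0, M_1 = -3/8, M_2 = -27/8, M_3 = 0.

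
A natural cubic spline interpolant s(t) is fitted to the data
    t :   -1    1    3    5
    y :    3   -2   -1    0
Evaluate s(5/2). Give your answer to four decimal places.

-1.4938

With M_i denoting the second derivative at x_i, h_i = 2, 2, 2, and Δ_i = (y_(i+1) − y_i)/h_i = -5/2, 1/2, 1/2:
  2·M_0 + 8·M_1 + 2·M_2 = 6(Δ_1 - Δ_0) = 18
  2·M_1 + 8·M_2 + 2·M_3 = 6(Δ_2 - Δ_1) = 0
Natural end conditions: M_0 = M_3 = 0.
Solving the tridiagonal system: M_0 = 0, M_1 = 12/5, M_2 = -3/5, M_3 = 0.
On [1, 3], s(t) = -2 - 9/10·(t - 1) + 6/5·(t - 1)² - 1/4·(t - 1)³.
With (t - 1) = 3/2: s(5/2) = -239/160.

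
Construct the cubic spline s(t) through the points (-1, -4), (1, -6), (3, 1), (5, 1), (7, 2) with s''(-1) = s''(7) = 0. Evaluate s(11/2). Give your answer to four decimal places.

0.9453

Let m_i = s''(x_i). Step sizes h_i = 2, 2, 2, 2; slopes of the chords Δ_i = (y_(i+1) - y_i)/h_i = -1, 7/2, 0, 1/2.
  2·m_0 + 8·m_1 + 2·m_2 = 6(Δ_1 - Δ_0) = 27
  2·m_1 + 8·m_2 + 2·m_3 = 6(Δ_2 - Δ_1) = -21
  2·m_2 + 8·m_3 + 2·m_4 = 6(Δ_3 - Δ_2) = 3
Natural end conditions: m_0 = m_4 = 0.
Solving the tridiagonal system: m_0 = 0, m_1 = 123/28, m_2 = -57/14, m_3 = 39/28, m_4 = 0.
On [5, 7], s(t) = 1 - 3/7·(t - 5) + 39/56·(t - 5)² - 13/112·(t - 5)³.
With (t - 5) = 1/2: s(11/2) = 121/128.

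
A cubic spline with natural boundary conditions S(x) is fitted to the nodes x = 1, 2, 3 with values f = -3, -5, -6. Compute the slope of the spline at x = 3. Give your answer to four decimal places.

-0.7500

Let M_i = S''(x_i). Step sizes h_i = 1, 1; slopes of the chords Δ_i = (y_(i+1) - y_i)/h_i = -2, -1.
  1·M_0 + 4·M_1 + 1·M_2 = 6(Δ_1 - Δ_0) = 6
Natural end conditions: M_0 = M_2 = 0.
Forward elimination and back-substitution give M_0 = 0, M_1 = 3/2, M_2 = 0.
On [2, 3], S'(x) = b_1 + 2c_1·(x - 2) + 3d_1·(x - 2)² with b_1 = Δ_1 - h_1(2M_1 + M_2)/6 = -3/2, c_1 = M_1/2 = 3/4, d_1 = (M_2 - M_1)/(6h_1) = -1/4. So S'(3) = -3/4.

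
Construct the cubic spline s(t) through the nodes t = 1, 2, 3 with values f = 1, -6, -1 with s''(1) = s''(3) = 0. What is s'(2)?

-1

Put σ_i = s'' at the i-th knot. Here h = (1, 1) and Δ = (-7, 5), so the interior equations h_(i-1)·σ_(i-1) + 2(h_(i-1)+h_i)·σ_i + h_i·σ_(i+1) = 6(Δ_i − Δ_(i-1)) read
  1·σ_0 + 4·σ_1 + 1·σ_2 = 6(Δ_1 - Δ_0) = 72
Natural end conditions: σ_0 = σ_2 = 0.
Solving: σ_0 = 0, σ_1 = 18, σ_2 = 0.
On [2, 3], s'(t) = b_1 + 2c_1·(t - 2) + 3d_1·(t - 2)² with b_1 = Δ_1 - h_1(2σ_1 + σ_2)/6 = -1, c_1 = σ_1/2 = 9, d_1 = (σ_2 - σ_1)/(6h_1) = -3. So s'(2) = -1.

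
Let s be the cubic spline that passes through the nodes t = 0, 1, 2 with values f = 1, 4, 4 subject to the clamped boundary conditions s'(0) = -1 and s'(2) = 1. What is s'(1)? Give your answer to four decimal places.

2.2500

Put m_i = s'' at the i-th knot. Here h = (1, 1) and Δ = (3, 0), so the interior equations h_(i-1)·m_(i-1) + 2(h_(i-1)+h_i)·m_i + h_i·m_(i+1) = 6(Δ_i − Δ_(i-1)) read
  1·m_0 + 4·m_1 + 1·m_2 = 6(Δ_1 - Δ_0) = -18
Clamped end conditions give two more equations: 2h_0·m_0 + h_0·m_1 = 6(Δ_0 - s'(0)) = 24 and h_1·m_1 + 2h_1·m_2 = 6(s'(2) - Δ_1) = 6.
Hence m_0 = 35/2, m_1 = -11, m_2 = 17/2.
On [1, 2], s'(t) = b_1 + 2c_1·(t - 1) + 3d_1·(t - 1)² with b_1 = Δ_1 - h_1(2m_1 + m_2)/6 = 9/4, c_1 = m_1/2 = -11/2, d_1 = (m_2 - m_1)/(6h_1) = 13/4. So s'(1) = 9/4.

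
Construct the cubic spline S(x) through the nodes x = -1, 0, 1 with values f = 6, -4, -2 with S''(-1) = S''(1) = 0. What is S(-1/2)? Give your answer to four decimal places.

Put M_i = S'' at the i-th knot. Here h = (1, 1) and Δ = (-10, 2), so the interior equations h_(i-1)·M_(i-1) + 2(h_(i-1)+h_i)·M_i + h_i·M_(i+1) = 6(Δ_i − Δ_(i-1)) read
  1·M_0 + 4·M_1 + 1·M_2 = 6(Δ_1 - Δ_0) = 72
Natural end conditions: M_0 = M_2 = 0.
Solving: M_0 = 0, M_1 = 18, M_2 = 0.
On [-1, 0], S(x) = 6 - 13·(x + 1) + 0·(x + 1)² + 3·(x + 1)³.
With (x + 1) = 1/2: S(-1/2) = -1/8.

-0.1250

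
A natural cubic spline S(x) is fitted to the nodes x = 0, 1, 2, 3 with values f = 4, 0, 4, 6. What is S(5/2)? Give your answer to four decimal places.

5.4000

Let σ_i = S''(x_i). Step sizes h_i = 1, 1, 1; slopes of the chords Δ_i = (y_(i+1) - y_i)/h_i = -4, 4, 2.
  1·σ_0 + 4·σ_1 + 1·σ_2 = 6(Δ_1 - Δ_0) = 48
  1·σ_1 + 4·σ_2 + 1·σ_3 = 6(Δ_2 - Δ_1) = -12
Natural end conditions: σ_0 = σ_3 = 0.
Hence σ_0 = 0, σ_1 = 68/5, σ_2 = -32/5, σ_3 = 0.
On [2, 3], S(x) = 4 + 62/15·(x - 2) - 16/5·(x - 2)² + 16/15·(x - 2)³.
With (x - 2) = 1/2: S(5/2) = 27/5.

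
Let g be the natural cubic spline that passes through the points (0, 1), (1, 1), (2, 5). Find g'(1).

2

With σ_i denoting the second derivative at x_i, h_i = 1, 1, and Δ_i = (y_(i+1) − y_i)/h_i = 0, 4:
  1·σ_0 + 4·σ_1 + 1·σ_2 = 6(Δ_1 - Δ_0) = 24
Natural end conditions: σ_0 = σ_2 = 0.
Forward elimination and back-substitution give σ_0 = 0, σ_1 = 6, σ_2 = 0.
On [1, 2], g'(x) = b_1 + 2c_1·(x - 1) + 3d_1·(x - 1)² with b_1 = Δ_1 - h_1(2σ_1 + σ_2)/6 = 2, c_1 = σ_1/2 = 3, d_1 = (σ_2 - σ_1)/(6h_1) = -1. So g'(1) = 2.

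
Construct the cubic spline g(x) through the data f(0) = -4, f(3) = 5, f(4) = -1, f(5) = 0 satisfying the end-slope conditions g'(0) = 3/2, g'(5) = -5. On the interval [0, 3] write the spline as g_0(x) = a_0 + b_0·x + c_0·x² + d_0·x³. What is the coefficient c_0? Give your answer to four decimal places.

With σ_i denoting the second derivative at x_i, h_i = 3, 1, 1, and Δ_i = (y_(i+1) − y_i)/h_i = 3, -6, 1:
  3·σ_0 + 8·σ_1 + 1·σ_2 = 6(Δ_1 - Δ_0) = -54
  1·σ_1 + 4·σ_2 + 1·σ_3 = 6(Δ_2 - Δ_1) = 42
Clamped end conditions give two more equations: 2h_0·σ_0 + h_0·σ_1 = 6(Δ_0 - g'(0)) = 9 and h_2·σ_2 + 2h_2·σ_3 = 6(g'(5) - Δ_2) = -36.
Forward elimination and back-substitution give σ_0 = 220/29, σ_1 = -353/29, σ_2 = 598/29, σ_3 = -821/29.
On [0, 3], with g_0(x) = a_0 + b_0·x + c_0·x² + d_0·x³: c_0 = σ_0/2 = 110/29, d_0 = (σ_1 - σ_0)/(6h_0) = -191/174, b_0 = Δ_0 - h_0(2σ_0 + σ_1)/6 = 3/2.

3.7931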